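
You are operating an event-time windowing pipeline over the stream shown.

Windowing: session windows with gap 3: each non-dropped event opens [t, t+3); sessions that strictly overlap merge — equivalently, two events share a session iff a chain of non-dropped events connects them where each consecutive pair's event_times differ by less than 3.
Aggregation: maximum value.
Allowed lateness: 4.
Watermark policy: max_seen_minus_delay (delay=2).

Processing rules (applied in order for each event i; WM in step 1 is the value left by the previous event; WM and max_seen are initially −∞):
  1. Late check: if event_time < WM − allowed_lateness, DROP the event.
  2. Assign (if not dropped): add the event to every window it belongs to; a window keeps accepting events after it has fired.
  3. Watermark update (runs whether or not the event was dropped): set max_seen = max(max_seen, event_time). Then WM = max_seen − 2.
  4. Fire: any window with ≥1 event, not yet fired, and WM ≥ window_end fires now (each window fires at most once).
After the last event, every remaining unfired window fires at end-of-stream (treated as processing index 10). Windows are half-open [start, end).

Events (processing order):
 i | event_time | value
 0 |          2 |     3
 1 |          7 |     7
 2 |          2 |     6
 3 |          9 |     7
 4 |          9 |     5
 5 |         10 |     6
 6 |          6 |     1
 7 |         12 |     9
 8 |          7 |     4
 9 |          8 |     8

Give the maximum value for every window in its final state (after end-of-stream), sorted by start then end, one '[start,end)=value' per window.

i=0 t=2 v=3: → [2,5); WM=0
i=1 t=7 v=7: → [7,10); WM=5
i=2 t=2 v=6: → [2,5); WM=5
i=3 t=9 v=7: → [7,12); WM=7
i=4 t=9 v=5: → [7,12); WM=7
i=5 t=10 v=6: → [7,13); WM=8
i=6 t=6 v=1: → [6,13); WM=8
i=7 t=12 v=9: → [6,15); WM=10
i=8 t=7 v=4: → [6,15); WM=10
i=9 t=8 v=8: → [6,15); WM=10

[2,5)=6 [6,15)=9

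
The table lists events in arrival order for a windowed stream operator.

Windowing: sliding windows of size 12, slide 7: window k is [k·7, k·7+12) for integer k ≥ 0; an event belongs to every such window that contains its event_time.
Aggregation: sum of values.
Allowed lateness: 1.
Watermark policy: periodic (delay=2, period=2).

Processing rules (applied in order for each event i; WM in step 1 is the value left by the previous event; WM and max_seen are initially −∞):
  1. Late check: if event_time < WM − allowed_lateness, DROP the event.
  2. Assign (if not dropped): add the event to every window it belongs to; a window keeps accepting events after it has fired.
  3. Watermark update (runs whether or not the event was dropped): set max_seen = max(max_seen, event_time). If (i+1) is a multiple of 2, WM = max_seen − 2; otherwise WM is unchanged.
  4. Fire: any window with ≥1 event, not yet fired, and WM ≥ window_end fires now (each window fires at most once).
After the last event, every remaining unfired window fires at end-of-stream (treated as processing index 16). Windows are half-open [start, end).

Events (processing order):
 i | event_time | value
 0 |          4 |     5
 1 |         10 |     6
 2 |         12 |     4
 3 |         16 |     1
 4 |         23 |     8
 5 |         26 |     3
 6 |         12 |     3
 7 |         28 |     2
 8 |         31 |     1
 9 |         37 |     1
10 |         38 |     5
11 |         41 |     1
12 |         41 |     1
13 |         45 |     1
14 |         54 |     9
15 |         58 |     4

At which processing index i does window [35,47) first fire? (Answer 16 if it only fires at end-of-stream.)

i=0 t=4 v=5: → [0,12); WM=−∞
i=1 t=10 v=6: → [7,19),[0,12); WM=8
i=2 t=12 v=4: → [7,19); WM=8
i=3 t=16 v=1: → [14,26),[7,19); WM=14; [0,12) fires=11
i=4 t=23 v=8: → [21,33),[14,26); WM=14
i=5 t=26 v=3: → [21,33); WM=24; [7,19) fires=11
i=6 t=12 v=3: DROP (t<24-1); WM=24
i=7 t=28 v=2: → [28,40),[21,33); WM=26; [14,26) fires=9
i=8 t=31 v=1: → [28,40),[21,33); WM=26
i=9 t=37 v=1: → [35,47),[28,40); WM=35; [21,33) fires=14
i=10 t=38 v=5: → [35,47),[28,40); WM=35
i=11 t=41 v=1: → [35,47); WM=39
i=12 t=41 v=1: → [35,47); WM=39
i=13 t=45 v=1: → [42,54),[35,47); WM=43; [28,40) fires=9
i=14 t=54 v=9: → [49,61); WM=43
i=15 t=58 v=4: → [56,68),[49,61); WM=56; [35,47) fires=9 [42,54) fires=1

15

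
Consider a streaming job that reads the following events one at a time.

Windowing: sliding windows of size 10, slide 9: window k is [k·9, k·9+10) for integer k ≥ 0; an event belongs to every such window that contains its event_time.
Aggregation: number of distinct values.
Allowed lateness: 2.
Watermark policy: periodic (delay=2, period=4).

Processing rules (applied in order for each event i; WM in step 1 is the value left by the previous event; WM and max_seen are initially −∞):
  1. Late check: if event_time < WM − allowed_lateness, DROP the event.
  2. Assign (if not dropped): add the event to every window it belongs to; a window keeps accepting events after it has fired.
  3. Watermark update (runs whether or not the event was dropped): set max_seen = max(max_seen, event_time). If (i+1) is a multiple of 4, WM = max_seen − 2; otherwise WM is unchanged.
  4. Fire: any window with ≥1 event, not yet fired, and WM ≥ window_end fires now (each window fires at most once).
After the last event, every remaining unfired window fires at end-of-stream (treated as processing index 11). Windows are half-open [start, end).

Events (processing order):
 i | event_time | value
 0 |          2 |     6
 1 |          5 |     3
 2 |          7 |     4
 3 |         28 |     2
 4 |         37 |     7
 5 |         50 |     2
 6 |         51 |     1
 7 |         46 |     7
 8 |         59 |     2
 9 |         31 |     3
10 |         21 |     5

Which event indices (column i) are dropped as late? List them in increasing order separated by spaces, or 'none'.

9 10

i=0 t=2 v=6: → [0,10); WM=−∞
i=1 t=5 v=3: → [0,10); WM=−∞
i=2 t=7 v=4: → [0,10); WM=−∞
i=3 t=28 v=2: → [27,37); WM=26; [0,10) fires=3
i=4 t=37 v=7: → [36,46); WM=26
i=5 t=50 v=2: → [45,55); WM=26
i=6 t=51 v=1: → [45,55); WM=26
i=7 t=46 v=7: → [45,55); WM=49; [27,37) fires=1 [36,46) fires=1
i=8 t=59 v=2: → [54,64); WM=49
i=9 t=31 v=3: DROP (t<49-2); WM=49
i=10 t=21 v=5: DROP (t<49-2); WM=49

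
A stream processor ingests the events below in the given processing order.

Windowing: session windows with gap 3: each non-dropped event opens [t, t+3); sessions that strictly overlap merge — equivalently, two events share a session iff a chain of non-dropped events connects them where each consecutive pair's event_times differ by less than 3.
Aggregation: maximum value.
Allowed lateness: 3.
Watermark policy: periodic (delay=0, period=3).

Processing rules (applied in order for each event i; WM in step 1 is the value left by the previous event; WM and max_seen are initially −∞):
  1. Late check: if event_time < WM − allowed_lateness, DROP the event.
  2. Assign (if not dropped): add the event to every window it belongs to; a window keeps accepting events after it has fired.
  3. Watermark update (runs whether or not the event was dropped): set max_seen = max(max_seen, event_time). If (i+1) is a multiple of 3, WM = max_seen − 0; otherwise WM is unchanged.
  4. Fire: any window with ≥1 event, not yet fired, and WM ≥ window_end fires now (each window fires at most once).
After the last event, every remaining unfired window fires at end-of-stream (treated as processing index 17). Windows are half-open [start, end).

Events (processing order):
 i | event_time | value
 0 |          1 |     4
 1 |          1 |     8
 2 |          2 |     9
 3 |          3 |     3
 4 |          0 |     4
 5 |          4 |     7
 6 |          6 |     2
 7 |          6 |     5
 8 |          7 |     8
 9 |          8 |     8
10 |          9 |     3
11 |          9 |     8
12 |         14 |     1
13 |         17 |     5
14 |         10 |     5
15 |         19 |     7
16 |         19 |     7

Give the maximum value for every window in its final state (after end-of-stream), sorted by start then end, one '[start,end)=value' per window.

[0,13)=9 [14,17)=1 [17,22)=7

i=0 t=1 v=4: → [1,4); WM=−∞
i=1 t=1 v=8: → [1,4); WM=−∞
i=2 t=2 v=9: → [1,5); WM=2
i=3 t=3 v=3: → [1,6); WM=2
i=4 t=0 v=4: → [0,6); WM=2
i=5 t=4 v=7: → [0,7); WM=4
i=6 t=6 v=2: → [0,9); WM=4
i=7 t=6 v=5: → [0,9); WM=4
i=8 t=7 v=8: → [0,10); WM=7
i=9 t=8 v=8: → [0,11); WM=7
i=10 t=9 v=3: → [0,12); WM=7
i=11 t=9 v=8: → [0,12); WM=9
i=12 t=14 v=1: → [14,17); WM=9
i=13 t=17 v=5: → [17,20); WM=9
i=14 t=10 v=5: → [0,13); WM=17
i=15 t=19 v=7: → [17,22); WM=17
i=16 t=19 v=7: → [17,22); WM=17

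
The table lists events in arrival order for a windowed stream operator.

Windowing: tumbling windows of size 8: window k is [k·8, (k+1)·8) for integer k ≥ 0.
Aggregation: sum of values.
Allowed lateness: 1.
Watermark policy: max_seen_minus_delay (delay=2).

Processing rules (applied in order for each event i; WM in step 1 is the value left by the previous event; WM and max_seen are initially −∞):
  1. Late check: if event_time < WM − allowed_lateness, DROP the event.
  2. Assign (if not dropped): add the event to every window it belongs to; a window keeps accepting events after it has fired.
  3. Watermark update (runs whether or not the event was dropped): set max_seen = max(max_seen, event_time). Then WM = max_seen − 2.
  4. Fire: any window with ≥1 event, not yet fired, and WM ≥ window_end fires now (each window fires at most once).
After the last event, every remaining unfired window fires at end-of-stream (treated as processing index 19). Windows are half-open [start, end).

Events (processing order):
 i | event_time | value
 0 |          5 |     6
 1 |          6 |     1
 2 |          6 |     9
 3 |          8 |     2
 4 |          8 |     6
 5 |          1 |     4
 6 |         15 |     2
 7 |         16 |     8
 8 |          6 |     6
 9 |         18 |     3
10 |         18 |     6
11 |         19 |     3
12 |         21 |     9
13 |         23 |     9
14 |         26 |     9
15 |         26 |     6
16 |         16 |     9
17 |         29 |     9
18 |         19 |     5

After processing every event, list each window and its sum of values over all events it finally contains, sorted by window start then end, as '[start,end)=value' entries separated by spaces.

i=0 t=5 v=6: → [0,8); WM=3
i=1 t=6 v=1: → [0,8); WM=4
i=2 t=6 v=9: → [0,8); WM=4
i=3 t=8 v=2: → [8,16); WM=6
i=4 t=8 v=6: → [8,16); WM=6
i=5 t=1 v=4: DROP (t<6-1); WM=6
i=6 t=15 v=2: → [8,16); WM=13; [0,8) fires=16
i=7 t=16 v=8: → [16,24); WM=14
i=8 t=6 v=6: DROP (t<14-1); WM=14
i=9 t=18 v=3: → [16,24); WM=16; [8,16) fires=10
i=10 t=18 v=6: → [16,24); WM=16
i=11 t=19 v=3: → [16,24); WM=17
i=12 t=21 v=9: → [16,24); WM=19
i=13 t=23 v=9: → [16,24); WM=21
i=14 t=26 v=9: → [24,32); WM=24; [16,24) fires=38
i=15 t=26 v=6: → [24,32); WM=24
i=16 t=16 v=9: DROP (t<24-1); WM=24
i=17 t=29 v=9: → [24,32); WM=27
i=18 t=19 v=5: DROP (t<27-1); WM=27

[0,8)=16 [8,16)=10 [16,24)=38 [24,32)=24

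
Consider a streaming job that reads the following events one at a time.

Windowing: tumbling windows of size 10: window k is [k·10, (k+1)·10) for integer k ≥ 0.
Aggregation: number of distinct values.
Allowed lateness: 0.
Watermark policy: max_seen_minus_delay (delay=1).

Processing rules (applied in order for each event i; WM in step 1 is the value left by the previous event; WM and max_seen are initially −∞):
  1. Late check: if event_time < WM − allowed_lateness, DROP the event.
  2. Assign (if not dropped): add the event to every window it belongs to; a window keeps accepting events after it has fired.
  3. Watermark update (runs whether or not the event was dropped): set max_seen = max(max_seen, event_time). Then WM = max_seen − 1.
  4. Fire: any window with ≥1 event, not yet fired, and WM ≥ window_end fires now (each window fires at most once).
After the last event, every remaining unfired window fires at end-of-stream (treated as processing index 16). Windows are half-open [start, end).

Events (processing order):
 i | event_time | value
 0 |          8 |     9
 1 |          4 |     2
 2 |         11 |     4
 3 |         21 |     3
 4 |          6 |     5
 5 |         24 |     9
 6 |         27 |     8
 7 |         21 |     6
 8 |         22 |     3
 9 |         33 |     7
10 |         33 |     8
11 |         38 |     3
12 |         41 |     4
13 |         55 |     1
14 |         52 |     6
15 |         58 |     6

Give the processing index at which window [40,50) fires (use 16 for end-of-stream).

i=0 t=8 v=9: → [0,10); WM=7
i=1 t=4 v=2: DROP (t<7-0); WM=7
i=2 t=11 v=4: → [10,20); WM=10; [0,10) fires=1
i=3 t=21 v=3: → [20,30); WM=20; [10,20) fires=1
i=4 t=6 v=5: DROP (t<20-0); WM=20
i=5 t=24 v=9: → [20,30); WM=23
i=6 t=27 v=8: → [20,30); WM=26
i=7 t=21 v=6: DROP (t<26-0); WM=26
i=8 t=22 v=3: DROP (t<26-0); WM=26
i=9 t=33 v=7: → [30,40); WM=32; [20,30) fires=3
i=10 t=33 v=8: → [30,40); WM=32
i=11 t=38 v=3: → [30,40); WM=37
i=12 t=41 v=4: → [40,50); WM=40; [30,40) fires=3
i=13 t=55 v=1: → [50,60); WM=54; [40,50) fires=1
i=14 t=52 v=6: DROP (t<54-0); WM=54
i=15 t=58 v=6: → [50,60); WM=57

13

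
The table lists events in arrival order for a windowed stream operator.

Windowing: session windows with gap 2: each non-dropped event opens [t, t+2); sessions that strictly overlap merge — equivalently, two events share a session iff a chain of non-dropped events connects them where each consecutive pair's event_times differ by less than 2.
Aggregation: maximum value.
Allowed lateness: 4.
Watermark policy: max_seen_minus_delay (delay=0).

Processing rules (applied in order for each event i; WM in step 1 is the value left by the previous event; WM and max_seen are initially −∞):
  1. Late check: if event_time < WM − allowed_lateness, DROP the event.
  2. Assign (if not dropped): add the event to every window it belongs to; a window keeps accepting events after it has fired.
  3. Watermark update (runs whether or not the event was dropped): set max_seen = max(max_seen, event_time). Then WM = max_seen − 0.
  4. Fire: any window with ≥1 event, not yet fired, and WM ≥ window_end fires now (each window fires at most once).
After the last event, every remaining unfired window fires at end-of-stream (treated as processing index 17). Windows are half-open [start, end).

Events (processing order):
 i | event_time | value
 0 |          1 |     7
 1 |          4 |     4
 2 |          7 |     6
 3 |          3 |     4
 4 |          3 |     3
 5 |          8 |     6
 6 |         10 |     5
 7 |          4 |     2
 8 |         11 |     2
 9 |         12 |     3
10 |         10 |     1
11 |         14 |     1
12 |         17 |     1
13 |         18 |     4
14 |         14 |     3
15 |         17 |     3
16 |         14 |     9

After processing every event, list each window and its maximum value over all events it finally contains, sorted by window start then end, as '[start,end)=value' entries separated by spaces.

i=0 t=1 v=7: → [1,3); WM=1
i=1 t=4 v=4: → [4,6); WM=4
i=2 t=7 v=6: → [7,9); WM=7
i=3 t=3 v=4: → [3,6); WM=7
i=4 t=3 v=3: → [3,6); WM=7
i=5 t=8 v=6: → [7,10); WM=8
i=6 t=10 v=5: → [10,12); WM=10
i=7 t=4 v=2: DROP (t<10-4); WM=10
i=8 t=11 v=2: → [10,13); WM=11
i=9 t=12 v=3: → [10,14); WM=12
i=10 t=10 v=1: → [10,14); WM=12
i=11 t=14 v=1: → [14,16); WM=14
i=12 t=17 v=1: → [17,19); WM=17
i=13 t=18 v=4: → [17,20); WM=18
i=14 t=14 v=3: → [14,16); WM=18
i=15 t=17 v=3: → [17,20); WM=18
i=16 t=14 v=9: → [14,16); WM=18

[1,3)=7 [3,6)=4 [7,10)=6 [10,14)=5 [14,16)=9 [17,20)=4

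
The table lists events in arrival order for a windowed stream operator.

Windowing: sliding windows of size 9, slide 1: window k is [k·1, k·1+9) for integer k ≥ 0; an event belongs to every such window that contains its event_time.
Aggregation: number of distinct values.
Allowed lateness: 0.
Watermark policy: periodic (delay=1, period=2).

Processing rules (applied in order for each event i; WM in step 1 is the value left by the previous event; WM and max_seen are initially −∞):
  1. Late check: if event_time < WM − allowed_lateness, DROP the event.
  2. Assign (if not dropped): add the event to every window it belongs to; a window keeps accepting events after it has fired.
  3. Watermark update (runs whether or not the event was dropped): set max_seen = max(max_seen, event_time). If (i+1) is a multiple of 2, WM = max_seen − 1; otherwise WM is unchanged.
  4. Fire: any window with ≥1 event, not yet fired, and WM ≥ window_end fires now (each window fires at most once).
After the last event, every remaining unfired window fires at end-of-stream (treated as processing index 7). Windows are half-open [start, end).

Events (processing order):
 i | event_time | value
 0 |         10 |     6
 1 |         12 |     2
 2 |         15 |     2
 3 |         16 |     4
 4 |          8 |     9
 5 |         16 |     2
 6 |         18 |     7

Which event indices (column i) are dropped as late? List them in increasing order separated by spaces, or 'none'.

4

i=0 t=10 v=6: → [10,19),[9,18),[8,17),[7,16),[6,15),[5,14),[4,13),[3,12),[2,11); WM=−∞
i=1 t=12 v=2: → [12,21),[11,20),[10,19),[9,18),[8,17),[7,16),[6,15),[5,14),[4,13); WM=11; [2,11) fires=1
i=2 t=15 v=2: → [15,24),[14,23),[13,22),[12,21),[11,20),[10,19),[9,18),[8,17),[7,16); WM=11
i=3 t=16 v=4: → [16,25),[15,24),[14,23),[13,22),[12,21),[11,20),[10,19),[9,18),[8,17); WM=15; [3,12) fires=1 [4,13) fires=2 [5,14) fires=2 [6,15) fires=2
i=4 t=8 v=9: DROP (t<15-0); WM=15
i=5 t=16 v=2: → [16,25),[15,24),[14,23),[13,22),[12,21),[11,20),[10,19),[9,18),[8,17); WM=15
i=6 t=18 v=7: → [18,27),[17,26),[16,25),[15,24),[14,23),[13,22),[12,21),[11,20),[10,19); WM=15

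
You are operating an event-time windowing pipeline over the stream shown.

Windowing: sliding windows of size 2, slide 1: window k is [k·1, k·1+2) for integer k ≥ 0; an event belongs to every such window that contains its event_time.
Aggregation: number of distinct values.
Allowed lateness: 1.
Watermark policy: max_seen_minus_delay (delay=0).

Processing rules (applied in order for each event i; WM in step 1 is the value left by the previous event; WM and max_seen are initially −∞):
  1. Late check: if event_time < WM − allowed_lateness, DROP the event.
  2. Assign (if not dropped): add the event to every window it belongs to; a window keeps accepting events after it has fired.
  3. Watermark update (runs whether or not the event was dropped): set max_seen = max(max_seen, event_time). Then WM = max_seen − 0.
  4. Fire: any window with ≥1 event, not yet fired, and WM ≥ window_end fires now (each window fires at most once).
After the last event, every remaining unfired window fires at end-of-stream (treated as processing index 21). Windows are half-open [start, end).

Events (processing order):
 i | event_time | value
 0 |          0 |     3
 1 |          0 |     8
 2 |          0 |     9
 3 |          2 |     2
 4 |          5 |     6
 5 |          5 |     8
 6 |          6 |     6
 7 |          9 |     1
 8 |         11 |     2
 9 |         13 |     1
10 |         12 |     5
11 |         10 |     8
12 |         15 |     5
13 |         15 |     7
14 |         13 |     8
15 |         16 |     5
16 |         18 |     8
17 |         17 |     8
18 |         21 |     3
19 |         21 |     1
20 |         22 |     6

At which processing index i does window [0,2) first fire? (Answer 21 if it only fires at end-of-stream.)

i=0 t=0 v=3: → [0,2); WM=0
i=1 t=0 v=8: → [0,2); WM=0
i=2 t=0 v=9: → [0,2); WM=0
i=3 t=2 v=2: → [2,4),[1,3); WM=2; [0,2) fires=3
i=4 t=5 v=6: → [5,7),[4,6); WM=5; [1,3) fires=1 [2,4) fires=1
i=5 t=5 v=8: → [5,7),[4,6); WM=5
i=6 t=6 v=6: → [6,8),[5,7); WM=6; [4,6) fires=2
i=7 t=9 v=1: → [9,11),[8,10); WM=9; [5,7) fires=2 [6,8) fires=1
i=8 t=11 v=2: → [11,13),[10,12); WM=11; [8,10) fires=1 [9,11) fires=1
i=9 t=13 v=1: → [13,15),[12,14); WM=13; [10,12) fires=1 [11,13) fires=1
i=10 t=12 v=5: → [12,14),[11,13); WM=13
i=11 t=10 v=8: DROP (t<13-1); WM=13
i=12 t=15 v=5: → [15,17),[14,16); WM=15; [12,14) fires=2 [13,15) fires=1
i=13 t=15 v=7: → [15,17),[14,16); WM=15
i=14 t=13 v=8: DROP (t<15-1); WM=15
i=15 t=16 v=5: → [16,18),[15,17); WM=16; [14,16) fires=2
i=16 t=18 v=8: → [18,20),[17,19); WM=18; [15,17) fires=2 [16,18) fires=1
i=17 t=17 v=8: → [17,19),[16,18); WM=18
i=18 t=21 v=3: → [21,23),[20,22); WM=21; [17,19) fires=1 [18,20) fires=1
i=19 t=21 v=1: → [21,23),[20,22); WM=21
i=20 t=22 v=6: → [22,24),[21,23); WM=22; [20,22) fires=2

3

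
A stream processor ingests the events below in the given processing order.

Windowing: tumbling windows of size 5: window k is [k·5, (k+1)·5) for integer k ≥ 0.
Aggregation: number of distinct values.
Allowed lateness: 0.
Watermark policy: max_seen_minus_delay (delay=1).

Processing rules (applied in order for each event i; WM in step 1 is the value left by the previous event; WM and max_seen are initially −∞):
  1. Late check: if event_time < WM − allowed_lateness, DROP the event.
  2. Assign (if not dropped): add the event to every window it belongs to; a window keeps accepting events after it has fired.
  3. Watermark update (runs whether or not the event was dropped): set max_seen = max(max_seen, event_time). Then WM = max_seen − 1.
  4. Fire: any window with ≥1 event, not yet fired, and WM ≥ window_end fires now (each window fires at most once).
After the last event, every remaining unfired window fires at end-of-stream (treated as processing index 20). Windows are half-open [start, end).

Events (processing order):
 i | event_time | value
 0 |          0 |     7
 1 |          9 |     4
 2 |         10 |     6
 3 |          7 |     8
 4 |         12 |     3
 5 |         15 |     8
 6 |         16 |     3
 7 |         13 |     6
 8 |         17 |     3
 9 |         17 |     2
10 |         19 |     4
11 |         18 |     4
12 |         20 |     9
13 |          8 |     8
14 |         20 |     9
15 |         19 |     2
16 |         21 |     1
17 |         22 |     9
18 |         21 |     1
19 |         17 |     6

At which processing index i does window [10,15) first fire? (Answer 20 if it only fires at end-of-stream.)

6

i=0 t=0 v=7: → [0,5); WM=-1
i=1 t=9 v=4: → [5,10); WM=8; [0,5) fires=1
i=2 t=10 v=6: → [10,15); WM=9
i=3 t=7 v=8: DROP (t<9-0); WM=9
i=4 t=12 v=3: → [10,15); WM=11; [5,10) fires=1
i=5 t=15 v=8: → [15,20); WM=14
i=6 t=16 v=3: → [15,20); WM=15; [10,15) fires=2
i=7 t=13 v=6: DROP (t<15-0); WM=15
i=8 t=17 v=3: → [15,20); WM=16
i=9 t=17 v=2: → [15,20); WM=16
i=10 t=19 v=4: → [15,20); WM=18
i=11 t=18 v=4: → [15,20); WM=18
i=12 t=20 v=9: → [20,25); WM=19
i=13 t=8 v=8: DROP (t<19-0); WM=19
i=14 t=20 v=9: → [20,25); WM=19
i=15 t=19 v=2: → [15,20); WM=19
i=16 t=21 v=1: → [20,25); WM=20; [15,20) fires=4
i=17 t=22 v=9: → [20,25); WM=21
i=18 t=21 v=1: → [20,25); WM=21
i=19 t=17 v=6: DROP (t<21-0); WM=21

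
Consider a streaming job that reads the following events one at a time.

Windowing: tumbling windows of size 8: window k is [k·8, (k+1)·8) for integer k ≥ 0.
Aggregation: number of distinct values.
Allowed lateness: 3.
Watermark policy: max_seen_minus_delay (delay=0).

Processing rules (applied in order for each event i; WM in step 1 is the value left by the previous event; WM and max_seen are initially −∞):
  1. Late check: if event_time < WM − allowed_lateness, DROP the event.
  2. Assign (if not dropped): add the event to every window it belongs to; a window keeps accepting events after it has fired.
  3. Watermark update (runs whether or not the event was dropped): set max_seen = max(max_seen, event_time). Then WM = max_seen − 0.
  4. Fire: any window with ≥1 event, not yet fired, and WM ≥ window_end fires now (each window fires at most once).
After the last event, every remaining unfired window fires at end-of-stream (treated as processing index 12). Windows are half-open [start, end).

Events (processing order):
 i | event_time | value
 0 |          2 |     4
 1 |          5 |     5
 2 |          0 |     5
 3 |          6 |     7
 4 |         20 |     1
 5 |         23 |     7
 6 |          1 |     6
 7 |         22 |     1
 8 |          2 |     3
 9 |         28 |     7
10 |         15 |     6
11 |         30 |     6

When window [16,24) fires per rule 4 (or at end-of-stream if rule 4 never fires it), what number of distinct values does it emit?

i=0 t=2 v=4: → [0,8); WM=2
i=1 t=5 v=5: → [0,8); WM=5
i=2 t=0 v=5: DROP (t<5-3); WM=5
i=3 t=6 v=7: → [0,8); WM=6
i=4 t=20 v=1: → [16,24); WM=20; [0,8) fires=3
i=5 t=23 v=7: → [16,24); WM=23
i=6 t=1 v=6: DROP (t<23-3); WM=23
i=7 t=22 v=1: → [16,24); WM=23
i=8 t=2 v=3: DROP (t<23-3); WM=23
i=9 t=28 v=7: → [24,32); WM=28; [16,24) fires=2
i=10 t=15 v=6: DROP (t<28-3); WM=28
i=11 t=30 v=6: → [24,32); WM=30

2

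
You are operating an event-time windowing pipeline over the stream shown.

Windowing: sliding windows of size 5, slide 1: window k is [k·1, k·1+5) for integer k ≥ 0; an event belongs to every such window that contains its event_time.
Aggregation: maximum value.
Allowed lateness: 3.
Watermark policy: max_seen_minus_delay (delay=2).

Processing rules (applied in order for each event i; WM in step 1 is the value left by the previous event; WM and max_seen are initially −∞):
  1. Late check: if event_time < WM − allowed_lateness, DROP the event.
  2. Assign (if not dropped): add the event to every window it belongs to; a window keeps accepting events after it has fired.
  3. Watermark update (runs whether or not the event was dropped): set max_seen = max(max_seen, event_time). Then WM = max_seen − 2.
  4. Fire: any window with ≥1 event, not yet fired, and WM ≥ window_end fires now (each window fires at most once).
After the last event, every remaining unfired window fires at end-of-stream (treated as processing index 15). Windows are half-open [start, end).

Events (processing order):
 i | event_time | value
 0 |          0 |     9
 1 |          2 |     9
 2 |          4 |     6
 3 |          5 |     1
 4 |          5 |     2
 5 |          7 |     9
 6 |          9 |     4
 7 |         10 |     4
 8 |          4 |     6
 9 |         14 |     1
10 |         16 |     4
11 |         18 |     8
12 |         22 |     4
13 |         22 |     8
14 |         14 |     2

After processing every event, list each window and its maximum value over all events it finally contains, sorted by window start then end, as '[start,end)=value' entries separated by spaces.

[0,5)=9 [1,6)=9 [2,7)=9 [3,8)=9 [4,9)=9 [5,10)=9 [6,11)=9 [7,12)=9 [8,13)=4 [9,14)=4 [10,15)=4 [11,16)=1 [12,17)=4 [13,18)=4 [14,19)=8 [15,20)=8 [16,21)=8 [17,22)=8 [18,23)=8 [19,24)=8 [20,25)=8 [21,26)=8 [22,27)=8

i=0 t=0 v=9: → [0,5); WM=-2
i=1 t=2 v=9: → [2,7),[1,6),[0,5); WM=0
i=2 t=4 v=6: → [4,9),[3,8),[2,7),[1,6),[0,5); WM=2
i=3 t=5 v=1: → [5,10),[4,9),[3,8),[2,7),[1,6); WM=3
i=4 t=5 v=2: → [5,10),[4,9),[3,8),[2,7),[1,6); WM=3
i=5 t=7 v=9: → [7,12),[6,11),[5,10),[4,9),[3,8); WM=5; [0,5) fires=9
i=6 t=9 v=4: → [9,14),[8,13),[7,12),[6,11),[5,10); WM=7; [1,6) fires=9 [2,7) fires=9
i=7 t=10 v=4: → [10,15),[9,14),[8,13),[7,12),[6,11); WM=8; [3,8) fires=9
i=8 t=4 v=6: DROP (t<8-3); WM=8
i=9 t=14 v=1: → [14,19),[13,18),[12,17),[11,16),[10,15); WM=12; [4,9) fires=9 [5,10) fires=9 [6,11) fires=9 [7,12) fires=9
i=10 t=16 v=4: → [16,21),[15,20),[14,19),[13,18),[12,17); WM=14; [8,13) fires=4 [9,14) fires=4
i=11 t=18 v=8: → [18,23),[17,22),[16,21),[15,20),[14,19); WM=16; [10,15) fires=4 [11,16) fires=1
i=12 t=22 v=4: → [22,27),[21,26),[20,25),[19,24),[18,23); WM=20; [12,17) fires=4 [13,18) fires=4 [14,19) fires=8 [15,20) fires=8
i=13 t=22 v=8: → [22,27),[21,26),[20,25),[19,24),[18,23); WM=20
i=14 t=14 v=2: DROP (t<20-3); WM=20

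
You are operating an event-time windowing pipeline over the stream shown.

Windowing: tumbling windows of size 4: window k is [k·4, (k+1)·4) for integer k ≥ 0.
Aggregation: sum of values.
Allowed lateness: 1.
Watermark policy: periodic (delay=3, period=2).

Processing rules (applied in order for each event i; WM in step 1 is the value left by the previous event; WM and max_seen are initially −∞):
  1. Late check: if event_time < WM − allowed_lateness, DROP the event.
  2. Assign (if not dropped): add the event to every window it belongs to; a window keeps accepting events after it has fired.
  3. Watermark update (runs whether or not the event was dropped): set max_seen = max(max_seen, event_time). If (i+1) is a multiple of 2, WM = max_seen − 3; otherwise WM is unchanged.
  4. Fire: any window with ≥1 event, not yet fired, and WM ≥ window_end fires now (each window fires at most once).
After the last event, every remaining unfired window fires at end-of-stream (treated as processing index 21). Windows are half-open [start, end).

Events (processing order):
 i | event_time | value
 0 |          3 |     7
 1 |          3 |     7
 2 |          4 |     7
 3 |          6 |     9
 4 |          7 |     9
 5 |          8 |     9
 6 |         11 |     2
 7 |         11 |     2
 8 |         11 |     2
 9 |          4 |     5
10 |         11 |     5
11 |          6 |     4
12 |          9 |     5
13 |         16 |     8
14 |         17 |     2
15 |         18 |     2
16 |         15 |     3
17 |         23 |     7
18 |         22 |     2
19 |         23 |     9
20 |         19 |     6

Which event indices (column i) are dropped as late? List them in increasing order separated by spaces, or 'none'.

9 11

i=0 t=3 v=7: → [0,4); WM=−∞
i=1 t=3 v=7: → [0,4); WM=0
i=2 t=4 v=7: → [4,8); WM=0
i=3 t=6 v=9: → [4,8); WM=3
i=4 t=7 v=9: → [4,8); WM=3
i=5 t=8 v=9: → [8,12); WM=5; [0,4) fires=14
i=6 t=11 v=2: → [8,12); WM=5
i=7 t=11 v=2: → [8,12); WM=8; [4,8) fires=25
i=8 t=11 v=2: → [8,12); WM=8
i=9 t=4 v=5: DROP (t<8-1); WM=8
i=10 t=11 v=5: → [8,12); WM=8
i=11 t=6 v=4: DROP (t<8-1); WM=8
i=12 t=9 v=5: → [8,12); WM=8
i=13 t=16 v=8: → [16,20); WM=13; [8,12) fires=25
i=14 t=17 v=2: → [16,20); WM=13
i=15 t=18 v=2: → [16,20); WM=15
i=16 t=15 v=3: → [12,16); WM=15
i=17 t=23 v=7: → [20,24); WM=20; [12,16) fires=3 [16,20) fires=12
i=18 t=22 v=2: → [20,24); WM=20
i=19 t=23 v=9: → [20,24); WM=20
i=20 t=19 v=6: → [16,20); WM=20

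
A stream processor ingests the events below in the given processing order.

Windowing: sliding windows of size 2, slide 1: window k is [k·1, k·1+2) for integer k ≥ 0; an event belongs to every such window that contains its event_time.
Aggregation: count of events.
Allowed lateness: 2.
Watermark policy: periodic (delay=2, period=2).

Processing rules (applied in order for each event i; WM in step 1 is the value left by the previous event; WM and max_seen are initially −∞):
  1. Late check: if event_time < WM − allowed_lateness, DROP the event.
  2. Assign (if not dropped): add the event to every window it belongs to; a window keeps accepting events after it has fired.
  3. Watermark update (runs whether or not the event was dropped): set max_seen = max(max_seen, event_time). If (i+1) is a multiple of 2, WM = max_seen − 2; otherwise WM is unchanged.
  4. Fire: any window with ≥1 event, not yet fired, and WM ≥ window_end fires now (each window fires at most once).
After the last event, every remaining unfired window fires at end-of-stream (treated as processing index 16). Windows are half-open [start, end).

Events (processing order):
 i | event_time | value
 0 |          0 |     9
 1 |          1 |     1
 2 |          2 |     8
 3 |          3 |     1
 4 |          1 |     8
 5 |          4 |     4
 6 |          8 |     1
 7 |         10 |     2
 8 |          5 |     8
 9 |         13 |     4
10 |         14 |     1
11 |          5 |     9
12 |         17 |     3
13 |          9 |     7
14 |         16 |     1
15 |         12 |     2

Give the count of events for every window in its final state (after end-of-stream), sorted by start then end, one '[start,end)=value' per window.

i=0 t=0 v=9: → [0,2); WM=−∞
i=1 t=1 v=1: → [1,3),[0,2); WM=-1
i=2 t=2 v=8: → [2,4),[1,3); WM=-1
i=3 t=3 v=1: → [3,5),[2,4); WM=1
i=4 t=1 v=8: → [1,3),[0,2); WM=1
i=5 t=4 v=4: → [4,6),[3,5); WM=2; [0,2) fires=3
i=6 t=8 v=1: → [8,10),[7,9); WM=2
i=7 t=10 v=2: → [10,12),[9,11); WM=8; [1,3) fires=3 [2,4) fires=2 [3,5) fires=2 [4,6) fires=1
i=8 t=5 v=8: DROP (t<8-2); WM=8
i=9 t=13 v=4: → [13,15),[12,14); WM=11; [7,9) fires=1 [8,10) fires=1 [9,11) fires=1
i=10 t=14 v=1: → [14,16),[13,15); WM=11
i=11 t=5 v=9: DROP (t<11-2); WM=12; [10,12) fires=1
i=12 t=17 v=3: → [17,19),[16,18); WM=12
i=13 t=9 v=7: DROP (t<12-2); WM=15; [12,14) fires=1 [13,15) fires=2
i=14 t=16 v=1: → [16,18),[15,17); WM=15
i=15 t=12 v=2: DROP (t<15-2); WM=15

[0,2)=3 [1,3)=3 [2,4)=2 [3,5)=2 [4,6)=1 [7,9)=1 [8,10)=1 [9,11)=1 [10,12)=1 [12,14)=1 [13,15)=2 [14,16)=1 [15,17)=1 [16,18)=2 [17,19)=1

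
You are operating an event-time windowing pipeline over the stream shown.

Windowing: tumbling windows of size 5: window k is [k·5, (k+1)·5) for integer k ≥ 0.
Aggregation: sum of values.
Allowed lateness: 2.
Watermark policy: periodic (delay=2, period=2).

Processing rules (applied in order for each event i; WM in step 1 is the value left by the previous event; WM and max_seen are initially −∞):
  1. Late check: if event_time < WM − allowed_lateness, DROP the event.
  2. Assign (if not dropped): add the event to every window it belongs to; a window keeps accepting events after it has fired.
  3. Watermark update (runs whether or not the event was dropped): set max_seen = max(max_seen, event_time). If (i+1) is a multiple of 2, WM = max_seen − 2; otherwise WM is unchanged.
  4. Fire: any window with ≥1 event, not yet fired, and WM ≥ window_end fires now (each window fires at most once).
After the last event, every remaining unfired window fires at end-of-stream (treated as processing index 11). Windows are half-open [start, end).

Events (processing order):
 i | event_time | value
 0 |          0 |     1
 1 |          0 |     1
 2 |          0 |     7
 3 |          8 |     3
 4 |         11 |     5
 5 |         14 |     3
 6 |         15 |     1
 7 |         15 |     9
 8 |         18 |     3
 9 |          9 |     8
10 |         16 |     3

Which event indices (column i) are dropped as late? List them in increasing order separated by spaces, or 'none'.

i=0 t=0 v=1: → [0,5); WM=−∞
i=1 t=0 v=1: → [0,5); WM=-2
i=2 t=0 v=7: → [0,5); WM=-2
i=3 t=8 v=3: → [5,10); WM=6; [0,5) fires=9
i=4 t=11 v=5: → [10,15); WM=6
i=5 t=14 v=3: → [10,15); WM=12; [5,10) fires=3
i=6 t=15 v=1: → [15,20); WM=12
i=7 t=15 v=9: → [15,20); WM=13
i=8 t=18 v=3: → [15,20); WM=13
i=9 t=9 v=8: DROP (t<13-2); WM=16; [10,15) fires=8
i=10 t=16 v=3: → [15,20); WM=16

9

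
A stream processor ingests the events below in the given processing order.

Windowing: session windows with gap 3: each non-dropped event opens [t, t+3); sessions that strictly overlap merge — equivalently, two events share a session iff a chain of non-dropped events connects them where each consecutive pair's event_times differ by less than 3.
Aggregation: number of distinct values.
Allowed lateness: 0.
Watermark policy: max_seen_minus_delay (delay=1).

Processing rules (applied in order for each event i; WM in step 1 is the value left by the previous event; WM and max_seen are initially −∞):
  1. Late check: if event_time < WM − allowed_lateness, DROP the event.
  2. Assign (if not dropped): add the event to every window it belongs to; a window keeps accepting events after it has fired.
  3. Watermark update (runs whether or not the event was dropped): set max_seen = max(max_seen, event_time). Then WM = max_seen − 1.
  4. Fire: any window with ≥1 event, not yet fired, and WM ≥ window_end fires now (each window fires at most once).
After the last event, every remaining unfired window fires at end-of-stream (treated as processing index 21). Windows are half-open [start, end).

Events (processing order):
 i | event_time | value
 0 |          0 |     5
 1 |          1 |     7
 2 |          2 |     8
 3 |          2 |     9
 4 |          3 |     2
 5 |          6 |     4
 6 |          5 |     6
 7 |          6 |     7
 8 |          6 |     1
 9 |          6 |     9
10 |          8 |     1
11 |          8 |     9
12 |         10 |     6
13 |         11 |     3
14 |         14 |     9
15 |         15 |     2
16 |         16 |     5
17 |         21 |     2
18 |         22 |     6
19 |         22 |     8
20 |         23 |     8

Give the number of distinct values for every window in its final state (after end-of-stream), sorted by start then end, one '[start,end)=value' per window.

[0,14)=9 [14,19)=3 [21,26)=3

i=0 t=0 v=5: → [0,3); WM=-1
i=1 t=1 v=7: → [0,4); WM=0
i=2 t=2 v=8: → [0,5); WM=1
i=3 t=2 v=9: → [0,5); WM=1
i=4 t=3 v=2: → [0,6); WM=2
i=5 t=6 v=4: → [6,9); WM=5
i=6 t=5 v=6: → [0,9); WM=5
i=7 t=6 v=7: → [0,9); WM=5
i=8 t=6 v=1: → [0,9); WM=5
i=9 t=6 v=9: → [0,9); WM=5
i=10 t=8 v=1: → [0,11); WM=7
i=11 t=8 v=9: → [0,11); WM=7
i=12 t=10 v=6: → [0,13); WM=9
i=13 t=11 v=3: → [0,14); WM=10
i=14 t=14 v=9: → [14,17); WM=13
i=15 t=15 v=2: → [14,18); WM=14
i=16 t=16 v=5: → [14,19); WM=15
i=17 t=21 v=2: → [21,24); WM=20
i=18 t=22 v=6: → [21,25); WM=21
i=19 t=22 v=8: → [21,25); WM=21
i=20 t=23 v=8: → [21,26); WM=22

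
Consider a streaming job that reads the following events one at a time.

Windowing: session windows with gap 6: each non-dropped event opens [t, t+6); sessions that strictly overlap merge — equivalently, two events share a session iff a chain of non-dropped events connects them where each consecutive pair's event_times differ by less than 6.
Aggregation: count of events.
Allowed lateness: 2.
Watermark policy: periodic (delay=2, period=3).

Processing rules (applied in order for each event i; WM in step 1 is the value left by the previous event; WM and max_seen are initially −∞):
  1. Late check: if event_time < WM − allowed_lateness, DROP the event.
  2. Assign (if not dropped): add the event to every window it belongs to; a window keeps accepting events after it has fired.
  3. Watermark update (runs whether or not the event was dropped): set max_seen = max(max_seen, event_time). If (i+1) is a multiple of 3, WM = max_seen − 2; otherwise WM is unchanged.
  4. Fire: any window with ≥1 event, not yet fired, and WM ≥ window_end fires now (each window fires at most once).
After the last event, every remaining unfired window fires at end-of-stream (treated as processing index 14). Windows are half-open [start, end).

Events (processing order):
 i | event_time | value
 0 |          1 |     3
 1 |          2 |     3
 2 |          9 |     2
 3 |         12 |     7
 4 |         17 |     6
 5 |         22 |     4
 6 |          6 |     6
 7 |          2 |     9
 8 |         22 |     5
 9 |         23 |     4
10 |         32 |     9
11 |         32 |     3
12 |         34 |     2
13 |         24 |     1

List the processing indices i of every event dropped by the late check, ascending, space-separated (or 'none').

i=0 t=1 v=3: → [1,7); WM=−∞
i=1 t=2 v=3: → [1,8); WM=−∞
i=2 t=9 v=2: → [9,15); WM=7
i=3 t=12 v=7: → [9,18); WM=7
i=4 t=17 v=6: → [9,23); WM=7
i=5 t=22 v=4: → [9,28); WM=20
i=6 t=6 v=6: DROP (t<20-2); WM=20
i=7 t=2 v=9: DROP (t<20-2); WM=20
i=8 t=22 v=5: → [9,28); WM=20
i=9 t=23 v=4: → [9,29); WM=20
i=10 t=32 v=9: → [32,38); WM=20
i=11 t=32 v=3: → [32,38); WM=30
i=12 t=34 v=2: → [32,40); WM=30
i=13 t=24 v=1: DROP (t<30-2); WM=30

6 7 13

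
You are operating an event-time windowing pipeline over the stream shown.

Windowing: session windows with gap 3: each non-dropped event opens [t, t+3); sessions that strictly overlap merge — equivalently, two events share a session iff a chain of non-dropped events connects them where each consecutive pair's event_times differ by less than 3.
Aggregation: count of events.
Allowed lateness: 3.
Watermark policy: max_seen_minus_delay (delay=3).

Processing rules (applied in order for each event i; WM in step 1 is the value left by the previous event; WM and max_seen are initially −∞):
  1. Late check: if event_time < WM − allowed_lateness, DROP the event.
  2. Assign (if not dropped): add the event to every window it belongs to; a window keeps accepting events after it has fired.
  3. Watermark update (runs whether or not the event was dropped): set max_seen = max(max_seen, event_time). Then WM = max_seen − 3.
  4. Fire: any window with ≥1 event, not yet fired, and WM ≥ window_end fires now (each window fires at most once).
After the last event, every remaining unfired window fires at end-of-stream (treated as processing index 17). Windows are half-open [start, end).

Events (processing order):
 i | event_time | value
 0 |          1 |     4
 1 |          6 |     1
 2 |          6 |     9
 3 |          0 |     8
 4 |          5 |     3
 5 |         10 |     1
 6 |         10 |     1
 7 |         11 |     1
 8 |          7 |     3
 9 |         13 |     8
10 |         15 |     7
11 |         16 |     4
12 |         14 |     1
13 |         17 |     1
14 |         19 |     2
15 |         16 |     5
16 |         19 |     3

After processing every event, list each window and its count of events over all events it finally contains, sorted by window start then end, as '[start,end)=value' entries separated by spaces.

i=0 t=1 v=4: → [1,4); WM=-2
i=1 t=6 v=1: → [6,9); WM=3
i=2 t=6 v=9: → [6,9); WM=3
i=3 t=0 v=8: → [0,4); WM=3
i=4 t=5 v=3: → [5,9); WM=3
i=5 t=10 v=1: → [10,13); WM=7
i=6 t=10 v=1: → [10,13); WM=7
i=7 t=11 v=1: → [10,14); WM=8
i=8 t=7 v=3: → [5,10); WM=8
i=9 t=13 v=8: → [10,16); WM=10
i=10 t=15 v=7: → [10,18); WM=12
i=11 t=16 v=4: → [10,19); WM=13
i=12 t=14 v=1: → [10,19); WM=13
i=13 t=17 v=1: → [10,20); WM=14
i=14 t=19 v=2: → [10,22); WM=16
i=15 t=16 v=5: → [10,22); WM=16
i=16 t=19 v=3: → [10,22); WM=16

[0,4)=2 [5,10)=4 [10,22)=11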